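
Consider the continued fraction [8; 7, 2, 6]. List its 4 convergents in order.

Using the convergent recurrence p_i = a_i*p_{i-1} + p_{i-2}, q_i = a_i*q_{i-1} + q_{i-2} with p_{-2}=0, p_{-1}=1, q_{-2}=1, q_{-1}=0:
  i=0: a_0=8, p_0 = 8*1 + 0 = 8, q_0 = 8*0 + 1 = 1.
  i=1: a_1=7, p_1 = 7*8 + 1 = 57, q_1 = 7*1 + 0 = 7.
  i=2: a_2=2, p_2 = 2*57 + 8 = 122, q_2 = 2*7 + 1 = 15.
  i=3: a_3=6, p_3 = 6*122 + 57 = 789, q_3 = 6*15 + 7 = 97.

8/1, 57/7, 122/15, 789/97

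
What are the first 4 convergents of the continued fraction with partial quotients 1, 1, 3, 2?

1/1, 2/1, 7/4, 16/9

Using the convergent recurrence p_i = a_i*p_{i-1} + p_{i-2}, q_i = a_i*q_{i-1} + q_{i-2} with p_{-2}=0, p_{-1}=1, q_{-2}=1, q_{-1}=0:
  i=0: a_0=1, p_0 = 1*1 + 0 = 1, q_0 = 1*0 + 1 = 1.
  i=1: a_1=1, p_1 = 1*1 + 1 = 2, q_1 = 1*1 + 0 = 1.
  i=2: a_2=3, p_2 = 3*2 + 1 = 7, q_2 = 3*1 + 1 = 4.
  i=3: a_3=2, p_3 = 2*7 + 2 = 16, q_3 = 2*4 + 1 = 9.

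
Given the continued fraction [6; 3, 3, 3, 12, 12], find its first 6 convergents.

6/1, 19/3, 63/10, 208/33, 2559/406, 30916/4905

Using the convergent recurrence p_i = a_i*p_{i-1} + p_{i-2}, q_i = a_i*q_{i-1} + q_{i-2} with p_{-2}=0, p_{-1}=1, q_{-2}=1, q_{-1}=0:
  i=0: a_0=6, p_0 = 6*1 + 0 = 6, q_0 = 6*0 + 1 = 1.
  i=1: a_1=3, p_1 = 3*6 + 1 = 19, q_1 = 3*1 + 0 = 3.
  i=2: a_2=3, p_2 = 3*19 + 6 = 63, q_2 = 3*3 + 1 = 10.
  i=3: a_3=3, p_3 = 3*63 + 19 = 208, q_3 = 3*10 + 3 = 33.
  i=4: a_4=12, p_4 = 12*208 + 63 = 2559, q_4 = 12*33 + 10 = 406.
  i=5: a_5=12, p_5 = 12*2559 + 208 = 30916, q_5 = 12*406 + 33 = 4905.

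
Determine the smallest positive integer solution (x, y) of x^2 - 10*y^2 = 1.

(x, y) = (19, 6)

First expand sqrt(10) as a continued fraction. With x_i = (sqrt(10) + m_i)/d_i and (m_0, d_0) = (0, 1): a_0 = floor(sqrt(10)) = 3, since 3^2 = 9 <= 10 < 16 = 4^2.
Iterate m_{i+1} = d_i*a_i - m_i, d_{i+1} = (10 - m_{i+1}^2)/d_i, a_{i+1} = floor((a_0 + m_{i+1})/d_{i+1}):
  m_1 = 1*3 - 0 = 3, d_1 = (10 - 3^2)/1 = 1/1 = 1, a_1 = floor((3 + 3)/1) = 6.
  m_2 = 1*6 - 3 = 3, d_2 = (10 - 3^2)/1 = 1/1 = 1: (m_2, d_2) = (m_1, d_1) = (3, 1), so from here the quotient a_1 repeats; the period length is 1.
So sqrt(10) = [3; (6)] with period length k = 1.
k is odd, so (p_{k-1}, q_{k-1}) only solves x^2 - 10y^2 = -1 and the fundamental solution of x^2 - 10y^2 = 1 is (p_{2k-1}, q_{2k-1}) = (p_1, q_1); compute convergents through index 1, running through the period twice.
Convergents (p_i = a_i*p_{i-1} + p_{i-2}, q_i = a_i*q_{i-1} + q_{i-2} with p_{-2}=0, p_{-1}=1, q_{-2}=1, q_{-1}=0):
  i=0: a_0=3, p_0 = 3*1 + 0 = 3, q_0 = 3*0 + 1 = 1.
  i=1: a_1=6, p_1 = 6*3 + 1 = 19, q_1 = 6*1 + 0 = 6.
Indeed p_0^2 - 10*q_0^2 = 9 - 10 = -1, not +1.
Check: 19^2 - 10*6^2 = 361 - 360 = 1, so (x, y) = (19, 6) solves the equation, and by the theorem it is the least positive solution.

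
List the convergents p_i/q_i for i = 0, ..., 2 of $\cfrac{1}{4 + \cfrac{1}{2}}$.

0/1, 1/4, 2/9

Using the convergent recurrence p_i = a_i*p_{i-1} + p_{i-2}, q_i = a_i*q_{i-1} + q_{i-2} with p_{-2}=0, p_{-1}=1, q_{-2}=1, q_{-1}=0:
  i=0: a_0=0, p_0 = 0*1 + 0 = 0, q_0 = 0*0 + 1 = 1.
  i=1: a_1=4, p_1 = 4*0 + 1 = 1, q_1 = 4*1 + 0 = 4.
  i=2: a_2=2, p_2 = 2*1 + 0 = 2, q_2 = 2*4 + 1 = 9.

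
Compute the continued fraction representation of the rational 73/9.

Run the Euclidean algorithm on 73 and 9; the successive quotients are the partial quotients a_0, a_1, ... (each step inverts the fractional part left over by the previous one):
  73 = 8*9 + 1, so a_0 = 8.
  9 = 9*1 + 0, so a_1 = 9.
The remainder reaches 0 after 2 divisions, so the expansion has 2 partial quotients, read off in order.

[8; 9]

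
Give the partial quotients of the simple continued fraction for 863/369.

[2; 2, 1, 19, 1, 5]

Run the Euclidean algorithm on 863 and 369; the successive quotients are the partial quotients a_0, a_1, ... (each step inverts the fractional part left over by the previous one):
  863 = 2*369 + 125, so a_0 = 2.
  369 = 2*125 + 119, so a_1 = 2.
  125 = 1*119 + 6, so a_2 = 1.
  119 = 19*6 + 5, so a_3 = 19.
  6 = 1*5 + 1, so a_4 = 1.
  5 = 5*1 + 0, so a_5 = 5.
The remainder reaches 0 after 6 divisions, so the expansion has 6 partial quotients, read off in order.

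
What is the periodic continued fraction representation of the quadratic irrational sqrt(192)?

Write x_i = (sqrt(192) + m_i)/d_i with (m_0, d_0) = (0, 1). a_0 = floor(sqrt(192)) = 13, since 13^2 = 169 <= 192 < 196 = 14^2.
Iterate m_{i+1} = d_i*a_i - m_i, d_{i+1} = (192 - m_{i+1}^2)/d_i, a_{i+1} = floor((a_0 + m_{i+1})/d_{i+1}):
  m_1 = 1*13 - 0 = 13, d_1 = (192 - 13^2)/1 = 23/1 = 23, a_1 = floor((13 + 13)/23) = 1.
  m_2 = 23*1 - 13 = 10, d_2 = (192 - 10^2)/23 = 92/23 = 4, a_2 = floor((13 + 10)/4) = 5.
  m_3 = 4*5 - 10 = 10, d_3 = (192 - 10^2)/4 = 92/4 = 23, a_3 = floor((13 + 10)/23) = 1.
  m_4 = 23*1 - 10 = 13, d_4 = (192 - 13^2)/23 = 23/23 = 1, a_4 = floor((13 + 13)/1) = 26.
  m_5 = 1*26 - 13 = 13, d_5 = (192 - 13^2)/1 = 23/1 = 23: (m_5, d_5) = (m_1, d_1) = (13, 23), so from here the quotients repeat a_1, ..., a_4; the period length is 4.
Hence the expansion of sqrt(192) is a_0 = 13 followed by the repeating block 1, 5, 1, 26 (period 4).

[13; (1, 5, 1, 26)]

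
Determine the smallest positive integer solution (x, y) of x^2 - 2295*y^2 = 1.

First expand sqrt(2295) as a continued fraction. With x_i = (sqrt(2295) + m_i)/d_i and (m_0, d_0) = (0, 1): a_0 = floor(sqrt(2295)) = 47, since 47^2 = 2209 <= 2295 < 2304 = 48^2.
Iterate m_{i+1} = d_i*a_i - m_i, d_{i+1} = (2295 - m_{i+1}^2)/d_i, a_{i+1} = floor((a_0 + m_{i+1})/d_{i+1}):
  m_1 = 1*47 - 0 = 47, d_1 = (2295 - 47^2)/1 = 86/1 = 86, a_1 = floor((47 + 47)/86) = 1.
  m_2 = 86*1 - 47 = 39, d_2 = (2295 - 39^2)/86 = 774/86 = 9, a_2 = floor((47 + 39)/9) = 9.
  m_3 = 9*9 - 39 = 42, d_3 = (2295 - 42^2)/9 = 531/9 = 59, a_3 = floor((47 + 42)/59) = 1.
  m_4 = 59*1 - 42 = 17, d_4 = (2295 - 17^2)/59 = 2006/59 = 34, a_4 = floor((47 + 17)/34) = 1.
  m_5 = 34*1 - 17 = 17, d_5 = (2295 - 17^2)/34 = 2006/34 = 59, a_5 = floor((47 + 17)/59) = 1.
  m_6 = 59*1 - 17 = 42, d_6 = (2295 - 42^2)/59 = 531/59 = 9, a_6 = floor((47 + 42)/9) = 9.
  m_7 = 9*9 - 42 = 39, d_7 = (2295 - 39^2)/9 = 774/9 = 86, a_7 = floor((47 + 39)/86) = 1.
  m_8 = 86*1 - 39 = 47, d_8 = (2295 - 47^2)/86 = 86/86 = 1, a_8 = floor((47 + 47)/1) = 94.
  m_9 = 1*94 - 47 = 47, d_9 = (2295 - 47^2)/1 = 86/1 = 86: (m_9, d_9) = (m_1, d_1) = (47, 86), so from here the quotients repeat a_1, ..., a_8; the period length is 8.
So sqrt(2295) = [47; (1, 9, 1, 1, 1, 9, 1, 94)] with period length k = 8.
k is even, so the fundamental solution of x^2 - 2295y^2 = 1 is (p_{k-1}, q_{k-1}) = (p_7, q_7); compute convergents through index 7.
Convergents (p_i = a_i*p_{i-1} + p_{i-2}, q_i = a_i*q_{i-1} + q_{i-2} with p_{-2}=0, p_{-1}=1, q_{-2}=1, q_{-1}=0):
  i=0: a_0=47, p_0 = 47*1 + 0 = 47, q_0 = 47*0 + 1 = 1.
  i=1: a_1=1, p_1 = 1*47 + 1 = 48, q_1 = 1*1 + 0 = 1.
  i=2: a_2=9, p_2 = 9*48 + 47 = 479, q_2 = 9*1 + 1 = 10.
  i=3: a_3=1, p_3 = 1*479 + 48 = 527, q_3 = 1*10 + 1 = 11.
  i=4: a_4=1, p_4 = 1*527 + 479 = 1006, q_4 = 1*11 + 10 = 21.
  i=5: a_5=1, p_5 = 1*1006 + 527 = 1533, q_5 = 1*21 + 11 = 32.
  i=6: a_6=9, p_6 = 9*1533 + 1006 = 14803, q_6 = 9*32 + 21 = 309.
  i=7: a_7=1, p_7 = 1*14803 + 1533 = 16336, q_7 = 1*309 + 32 = 341.
Check: 16336^2 - 2295*341^2 = 266864896 - 266864895 = 1, so (x, y) = (16336, 341) solves the equation, and by the theorem it is the least positive solution.

(x, y) = (16336, 341)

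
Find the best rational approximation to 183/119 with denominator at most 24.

20/13

Expand x = 183/119 as a continued fraction with the Euclidean algorithm:
  183 = 1*119 + 64, so a_0 = 1.
  119 = 1*64 + 55, so a_1 = 1.
  64 = 1*55 + 9, so a_2 = 1.
  55 = 6*9 + 1, so a_3 = 6.
  9 = 9*1 + 0, so a_4 = 9.
so x = [1; 1, 1, 6, 9].
Convergents (p_i = a_i*p_{i-1} + p_{i-2}, q_i = a_i*q_{i-1} + q_{i-2} with p_{-2}=0, p_{-1}=1, q_{-2}=1, q_{-1}=0), until the denominator exceeds 24:
  i=0: a_0=1, p_0 = 1*1 + 0 = 1, q_0 = 1*0 + 1 = 1.
  i=1: a_1=1, p_1 = 1*1 + 1 = 2, q_1 = 1*1 + 0 = 1.
  i=2: a_2=1, p_2 = 1*2 + 1 = 3, q_2 = 1*1 + 1 = 2.
  i=3: a_3=6, p_3 = 6*3 + 2 = 20, q_3 = 6*2 + 1 = 13.
  i=4: a_4=9, p_4 = 9*20 + 3 = 183, q_4 = 9*13 + 2 = 119.
q_4 = 119 > 24, so the last convergent with denominator <= 24 is p_3/q_3 = 20/13.
The closest fraction with denominator <= 24 is either p_3/q_3 or the intermediate fraction (k*p_3 + p_2)/(k*q_3 + q_2) with the largest k >= 1 whose denominator stays <= 24; these approach x as k grows, and every other convergent or intermediate fraction in range is farther away.
Largest k: floor((24 - q_2)/q_3) = floor((24 - 2)/13) = 1.
That gives (1*20 + 3)/(1*13 + 2) = 23/15.
Compare the errors: |x - 20/13| = |183*13 - 20*119|/(119*13) = 1/1547, and |x - 23/15| = |183*15 - 23*119|/(119*15) = 8/1785.
Cross-multiplying, 1*1785 = 1785 < 12376 = 8*1547, so 1/1547 is smaller: the convergent 20/13 is closer to x than 23/15.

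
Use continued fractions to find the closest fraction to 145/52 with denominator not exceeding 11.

25/9

Expand x = 145/52 as a continued fraction with the Euclidean algorithm:
  145 = 2*52 + 41, so a_0 = 2.
  52 = 1*41 + 11, so a_1 = 1.
  41 = 3*11 + 8, so a_2 = 3.
  11 = 1*8 + 3, so a_3 = 1.
  8 = 2*3 + 2, so a_4 = 2.
  3 = 1*2 + 1, so a_5 = 1.
  2 = 2*1 + 0, so a_6 = 2.
so x = [2; 1, 3, 1, 2, 1, 2].
Convergents (p_i = a_i*p_{i-1} + p_{i-2}, q_i = a_i*q_{i-1} + q_{i-2} with p_{-2}=0, p_{-1}=1, q_{-2}=1, q_{-1}=0), until the denominator exceeds 11:
  i=0: a_0=2, p_0 = 2*1 + 0 = 2, q_0 = 2*0 + 1 = 1.
  i=1: a_1=1, p_1 = 1*2 + 1 = 3, q_1 = 1*1 + 0 = 1.
  i=2: a_2=3, p_2 = 3*3 + 2 = 11, q_2 = 3*1 + 1 = 4.
  i=3: a_3=1, p_3 = 1*11 + 3 = 14, q_3 = 1*4 + 1 = 5.
  i=4: a_4=2, p_4 = 2*14 + 11 = 39, q_4 = 2*5 + 4 = 14.
q_4 = 14 > 11, so the last convergent with denominator <= 11 is p_3/q_3 = 14/5.
The closest fraction with denominator <= 11 is either p_3/q_3 or the intermediate fraction (k*p_3 + p_2)/(k*q_3 + q_2) with the largest k >= 1 whose denominator stays <= 11; these approach x as k grows, and every other convergent or intermediate fraction in range is farther away.
Largest k: floor((11 - q_2)/q_3) = floor((11 - 4)/5) = 1.
That gives (1*14 + 11)/(1*5 + 4) = 25/9.
Compare the errors: |x - 14/5| = |145*5 - 14*52|/(52*5) = 3/260, and |x - 25/9| = |145*9 - 25*52|/(52*9) = 5/468.
Cross-multiplying, 5*260 = 1300 < 1404 = 3*468, so 5/468 is smaller: the intermediate fraction 25/9 is closer to x than 14/5.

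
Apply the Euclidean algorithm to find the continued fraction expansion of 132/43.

Run the Euclidean algorithm on 132 and 43; the successive quotients are the partial quotients a_0, a_1, ... (each step inverts the fractional part left over by the previous one):
  132 = 3*43 + 3, so a_0 = 3.
  43 = 14*3 + 1, so a_1 = 14.
  3 = 3*1 + 0, so a_2 = 3.
The remainder reaches 0 after 3 divisions, so the expansion has 3 partial quotients, read off in order.

[3; 14, 3]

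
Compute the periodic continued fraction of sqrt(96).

Write x_i = (sqrt(96) + m_i)/d_i with (m_0, d_0) = (0, 1). a_0 = floor(sqrt(96)) = 9, since 9^2 = 81 <= 96 < 100 = 10^2.
Iterate m_{i+1} = d_i*a_i - m_i, d_{i+1} = (96 - m_{i+1}^2)/d_i, a_{i+1} = floor((a_0 + m_{i+1})/d_{i+1}):
  m_1 = 1*9 - 0 = 9, d_1 = (96 - 9^2)/1 = 15/1 = 15, a_1 = floor((9 + 9)/15) = 1.
  m_2 = 15*1 - 9 = 6, d_2 = (96 - 6^2)/15 = 60/15 = 4, a_2 = floor((9 + 6)/4) = 3.
  m_3 = 4*3 - 6 = 6, d_3 = (96 - 6^2)/4 = 60/4 = 15, a_3 = floor((9 + 6)/15) = 1.
  m_4 = 15*1 - 6 = 9, d_4 = (96 - 9^2)/15 = 15/15 = 1, a_4 = floor((9 + 9)/1) = 18.
  m_5 = 1*18 - 9 = 9, d_5 = (96 - 9^2)/1 = 15/1 = 15: (m_5, d_5) = (m_1, d_1) = (9, 15), so from here the quotients repeat a_1, ..., a_4; the period length is 4.
Hence the expansion of sqrt(96) is a_0 = 9 followed by the repeating block 1, 3, 1, 18 (period 4).

[9; (1, 3, 1, 18)]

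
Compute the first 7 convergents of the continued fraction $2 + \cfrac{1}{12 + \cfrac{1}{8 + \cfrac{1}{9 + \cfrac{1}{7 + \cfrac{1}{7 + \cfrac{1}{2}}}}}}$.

Using the convergent recurrence p_i = a_i*p_{i-1} + p_{i-2}, q_i = a_i*q_{i-1} + q_{i-2} with p_{-2}=0, p_{-1}=1, q_{-2}=1, q_{-1}=0:
  i=0: a_0=2, p_0 = 2*1 + 0 = 2, q_0 = 2*0 + 1 = 1.
  i=1: a_1=12, p_1 = 12*2 + 1 = 25, q_1 = 12*1 + 0 = 12.
  i=2: a_2=8, p_2 = 8*25 + 2 = 202, q_2 = 8*12 + 1 = 97.
  i=3: a_3=9, p_3 = 9*202 + 25 = 1843, q_3 = 9*97 + 12 = 885.
  i=4: a_4=7, p_4 = 7*1843 + 202 = 13103, q_4 = 7*885 + 97 = 6292.
  i=5: a_5=7, p_5 = 7*13103 + 1843 = 93564, q_5 = 7*6292 + 885 = 44929.
  i=6: a_6=2, p_6 = 2*93564 + 13103 = 200231, q_6 = 2*44929 + 6292 = 96150.

2/1, 25/12, 202/97, 1843/885, 13103/6292, 93564/44929, 200231/96150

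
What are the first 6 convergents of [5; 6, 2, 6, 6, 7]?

5/1, 31/6, 67/13, 433/84, 2665/517, 19088/3703

Using the convergent recurrence p_i = a_i*p_{i-1} + p_{i-2}, q_i = a_i*q_{i-1} + q_{i-2} with p_{-2}=0, p_{-1}=1, q_{-2}=1, q_{-1}=0:
  i=0: a_0=5, p_0 = 5*1 + 0 = 5, q_0 = 5*0 + 1 = 1.
  i=1: a_1=6, p_1 = 6*5 + 1 = 31, q_1 = 6*1 + 0 = 6.
  i=2: a_2=2, p_2 = 2*31 + 5 = 67, q_2 = 2*6 + 1 = 13.
  i=3: a_3=6, p_3 = 6*67 + 31 = 433, q_3 = 6*13 + 6 = 84.
  i=4: a_4=6, p_4 = 6*433 + 67 = 2665, q_4 = 6*84 + 13 = 517.
  i=5: a_5=7, p_5 = 7*2665 + 433 = 19088, q_5 = 7*517 + 84 = 3703.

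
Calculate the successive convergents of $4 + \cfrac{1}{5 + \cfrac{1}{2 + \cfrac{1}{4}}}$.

Using the convergent recurrence p_i = a_i*p_{i-1} + p_{i-2}, q_i = a_i*q_{i-1} + q_{i-2} with p_{-2}=0, p_{-1}=1, q_{-2}=1, q_{-1}=0:
  i=0: a_0=4, p_0 = 4*1 + 0 = 4, q_0 = 4*0 + 1 = 1.
  i=1: a_1=5, p_1 = 5*4 + 1 = 21, q_1 = 5*1 + 0 = 5.
  i=2: a_2=2, p_2 = 2*21 + 4 = 46, q_2 = 2*5 + 1 = 11.
  i=3: a_3=4, p_3 = 4*46 + 21 = 205, q_3 = 4*11 + 5 = 49.

4/1, 21/5, 46/11, 205/49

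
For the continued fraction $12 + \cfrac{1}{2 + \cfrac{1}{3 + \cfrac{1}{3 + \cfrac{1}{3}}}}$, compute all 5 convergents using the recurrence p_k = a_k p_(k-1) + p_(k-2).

12/1, 25/2, 87/7, 286/23, 945/76

Using the convergent recurrence p_i = a_i*p_{i-1} + p_{i-2}, q_i = a_i*q_{i-1} + q_{i-2} with p_{-2}=0, p_{-1}=1, q_{-2}=1, q_{-1}=0:
  i=0: a_0=12, p_0 = 12*1 + 0 = 12, q_0 = 12*0 + 1 = 1.
  i=1: a_1=2, p_1 = 2*12 + 1 = 25, q_1 = 2*1 + 0 = 2.
  i=2: a_2=3, p_2 = 3*25 + 12 = 87, q_2 = 3*2 + 1 = 7.
  i=3: a_3=3, p_3 = 3*87 + 25 = 286, q_3 = 3*7 + 2 = 23.
  i=4: a_4=3, p_4 = 3*286 + 87 = 945, q_4 = 3*23 + 7 = 76.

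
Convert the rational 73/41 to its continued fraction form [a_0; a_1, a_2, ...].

Run the Euclidean algorithm on 73 and 41; the successive quotients are the partial quotients a_0, a_1, ... (each step inverts the fractional part left over by the previous one):
  73 = 1*41 + 32, so a_0 = 1.
  41 = 1*32 + 9, so a_1 = 1.
  32 = 3*9 + 5, so a_2 = 3.
  9 = 1*5 + 4, so a_3 = 1.
  5 = 1*4 + 1, so a_4 = 1.
  4 = 4*1 + 0, so a_5 = 4.
The remainder reaches 0 after 6 divisions, so the expansion has 6 partial quotients, read off in order.

[1; 1, 3, 1, 1, 4]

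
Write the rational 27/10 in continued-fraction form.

[2; 1, 2, 3]

Run the Euclidean algorithm on 27 and 10; the successive quotients are the partial quotients a_0, a_1, ... (each step inverts the fractional part left over by the previous one):
  27 = 2*10 + 7, so a_0 = 2.
  10 = 1*7 + 3, so a_1 = 1.
  7 = 2*3 + 1, so a_2 = 2.
  3 = 3*1 + 0, so a_3 = 3.
The remainder reaches 0 after 4 divisions, so the expansion has 4 partial quotients, read off in order.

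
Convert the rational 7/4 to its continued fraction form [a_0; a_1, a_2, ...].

Run the Euclidean algorithm on 7 and 4; the successive quotients are the partial quotients a_0, a_1, ... (each step inverts the fractional part left over by the previous one):
  7 = 1*4 + 3, so a_0 = 1.
  4 = 1*3 + 1, so a_1 = 1.
  3 = 3*1 + 0, so a_2 = 3.
The remainder reaches 0 after 3 divisions, so the expansion has 3 partial quotients, read off in order.

[1; 1, 3]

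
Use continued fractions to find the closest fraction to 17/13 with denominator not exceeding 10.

Expand x = 17/13 as a continued fraction with the Euclidean algorithm:
  17 = 1*13 + 4, so a_0 = 1.
  13 = 3*4 + 1, so a_1 = 3.
  4 = 4*1 + 0, so a_2 = 4.
so x = [1; 3, 4].
Convergents (p_i = a_i*p_{i-1} + p_{i-2}, q_i = a_i*q_{i-1} + q_{i-2} with p_{-2}=0, p_{-1}=1, q_{-2}=1, q_{-1}=0), until the denominator exceeds 10:
  i=0: a_0=1, p_0 = 1*1 + 0 = 1, q_0 = 1*0 + 1 = 1.
  i=1: a_1=3, p_1 = 3*1 + 1 = 4, q_1 = 3*1 + 0 = 3.
  i=2: a_2=4, p_2 = 4*4 + 1 = 17, q_2 = 4*3 + 1 = 13.
q_2 = 13 > 10, so the last convergent with denominator <= 10 is p_1/q_1 = 4/3.
The closest fraction with denominator <= 10 is either p_1/q_1 or the intermediate fraction (k*p_1 + p_0)/(k*q_1 + q_0) with the largest k >= 1 whose denominator stays <= 10; these approach x as k grows, and every other convergent or intermediate fraction in range is farther away.
Largest k: floor((10 - q_0)/q_1) = floor((10 - 1)/3) = 3.
That gives (3*4 + 1)/(3*3 + 1) = 13/10.
Compare the errors: |x - 4/3| = |17*3 - 4*13|/(13*3) = 1/39, and |x - 13/10| = |17*10 - 13*13|/(13*10) = 1/130.
Cross-multiplying, 1*39 = 39 < 130 = 1*130, so 1/130 is smaller: the intermediate fraction 13/10 is closer to x than 4/3.

13/10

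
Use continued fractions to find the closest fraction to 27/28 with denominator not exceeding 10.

1/1

Expand x = 27/28 as a continued fraction with the Euclidean algorithm:
  27 = 0*28 + 27, so a_0 = 0.
  28 = 1*27 + 1, so a_1 = 1.
  27 = 27*1 + 0, so a_2 = 27.
so x = [0; 1, 27].
Convergents (p_i = a_i*p_{i-1} + p_{i-2}, q_i = a_i*q_{i-1} + q_{i-2} with p_{-2}=0, p_{-1}=1, q_{-2}=1, q_{-1}=0), until the denominator exceeds 10:
  i=0: a_0=0, p_0 = 0*1 + 0 = 0, q_0 = 0*0 + 1 = 1.
  i=1: a_1=1, p_1 = 1*0 + 1 = 1, q_1 = 1*1 + 0 = 1.
  i=2: a_2=27, p_2 = 27*1 + 0 = 27, q_2 = 27*1 + 1 = 28.
q_2 = 28 > 10, so the last convergent with denominator <= 10 is p_1/q_1 = 1/1.
The closest fraction with denominator <= 10 is either p_1/q_1 or the intermediate fraction (k*p_1 + p_0)/(k*q_1 + q_0) with the largest k >= 1 whose denominator stays <= 10; these approach x as k grows, and every other convergent or intermediate fraction in range is farther away.
Largest k: floor((10 - q_0)/q_1) = floor((10 - 1)/1) = 9.
That gives (9*1 + 0)/(9*1 + 1) = 9/10.
Compare the errors: |x - 1/1| = |27*1 - 1*28|/(28*1) = 1/28, and |x - 9/10| = |27*10 - 9*28|/(28*10) = 18/280.
Cross-multiplying, 1*280 = 280 < 504 = 18*28, so 1/28 is smaller: the convergent 1/1 is closer to x than 9/10.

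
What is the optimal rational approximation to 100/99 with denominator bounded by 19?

Expand x = 100/99 as a continued fraction with the Euclidean algorithm:
  100 = 1*99 + 1, so a_0 = 1.
  99 = 99*1 + 0, so a_1 = 99.
so x = [1; 99].
Convergents (p_i = a_i*p_{i-1} + p_{i-2}, q_i = a_i*q_{i-1} + q_{i-2} with p_{-2}=0, p_{-1}=1, q_{-2}=1, q_{-1}=0), until the denominator exceeds 19:
  i=0: a_0=1, p_0 = 1*1 + 0 = 1, q_0 = 1*0 + 1 = 1.
  i=1: a_1=99, p_1 = 99*1 + 1 = 100, q_1 = 99*1 + 0 = 99.
q_1 = 99 > 19, so the last convergent with denominator <= 19 is p_0/q_0 = 1/1.
The closest fraction with denominator <= 19 is either p_0/q_0 or the intermediate fraction (k*p_0 + p_{-1})/(k*q_0 + q_{-1}) with the largest k >= 1 whose denominator stays <= 19; these approach x as k grows, and every other convergent or intermediate fraction in range is farther away.
Largest k: floor((19 - q_{-1})/q_0) = floor((19 - 0)/1) = 19 (using the seeds p_{-1} = 1, q_{-1} = 0).
That gives (19*1 + 1)/(19*1 + 0) = 20/19.
Compare the errors: |x - 1/1| = |100*1 - 1*99|/(99*1) = 1/99, and |x - 20/19| = |100*19 - 20*99|/(99*19) = 80/1881.
Cross-multiplying, 1*1881 = 1881 < 7920 = 80*99, so 1/99 is smaller: the convergent 1/1 is closer to x than 20/19.

1/1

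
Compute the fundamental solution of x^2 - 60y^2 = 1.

First expand sqrt(60) as a continued fraction. With x_i = (sqrt(60) + m_i)/d_i and (m_0, d_0) = (0, 1): a_0 = floor(sqrt(60)) = 7, since 7^2 = 49 <= 60 < 64 = 8^2.
Iterate m_{i+1} = d_i*a_i - m_i, d_{i+1} = (60 - m_{i+1}^2)/d_i, a_{i+1} = floor((a_0 + m_{i+1})/d_{i+1}):
  m_1 = 1*7 - 0 = 7, d_1 = (60 - 7^2)/1 = 11/1 = 11, a_1 = floor((7 + 7)/11) = 1.
  m_2 = 11*1 - 7 = 4, d_2 = (60 - 4^2)/11 = 44/11 = 4, a_2 = floor((7 + 4)/4) = 2.
  m_3 = 4*2 - 4 = 4, d_3 = (60 - 4^2)/4 = 44/4 = 11, a_3 = floor((7 + 4)/11) = 1.
  m_4 = 11*1 - 4 = 7, d_4 = (60 - 7^2)/11 = 11/11 = 1, a_4 = floor((7 + 7)/1) = 14.
  m_5 = 1*14 - 7 = 7, d_5 = (60 - 7^2)/1 = 11/1 = 11: (m_5, d_5) = (m_1, d_1) = (7, 11), so from here the quotients repeat a_1, ..., a_4; the period length is 4.
So sqrt(60) = [7; (1, 2, 1, 14)] with period length k = 4.
k is even, so the fundamental solution of x^2 - 60y^2 = 1 is (p_{k-1}, q_{k-1}) = (p_3, q_3); compute convergents through index 3.
Convergents (p_i = a_i*p_{i-1} + p_{i-2}, q_i = a_i*q_{i-1} + q_{i-2} with p_{-2}=0, p_{-1}=1, q_{-2}=1, q_{-1}=0):
  i=0: a_0=7, p_0 = 7*1 + 0 = 7, q_0 = 7*0 + 1 = 1.
  i=1: a_1=1, p_1 = 1*7 + 1 = 8, q_1 = 1*1 + 0 = 1.
  i=2: a_2=2, p_2 = 2*8 + 7 = 23, q_2 = 2*1 + 1 = 3.
  i=3: a_3=1, p_3 = 1*23 + 8 = 31, q_3 = 1*3 + 1 = 4.
Check: 31^2 - 60*4^2 = 961 - 960 = 1, so (x, y) = (31, 4) solves the equation, and by the theorem it is the least positive solution.

(x, y) = (31, 4)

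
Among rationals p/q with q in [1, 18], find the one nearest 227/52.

48/11

Expand x = 227/52 as a continued fraction with the Euclidean algorithm:
  227 = 4*52 + 19, so a_0 = 4.
  52 = 2*19 + 14, so a_1 = 2.
  19 = 1*14 + 5, so a_2 = 1.
  14 = 2*5 + 4, so a_3 = 2.
  5 = 1*4 + 1, so a_4 = 1.
  4 = 4*1 + 0, so a_5 = 4.
so x = [4; 2, 1, 2, 1, 4].
Convergents (p_i = a_i*p_{i-1} + p_{i-2}, q_i = a_i*q_{i-1} + q_{i-2} with p_{-2}=0, p_{-1}=1, q_{-2}=1, q_{-1}=0), until the denominator exceeds 18:
  i=0: a_0=4, p_0 = 4*1 + 0 = 4, q_0 = 4*0 + 1 = 1.
  i=1: a_1=2, p_1 = 2*4 + 1 = 9, q_1 = 2*1 + 0 = 2.
  i=2: a_2=1, p_2 = 1*9 + 4 = 13, q_2 = 1*2 + 1 = 3.
  i=3: a_3=2, p_3 = 2*13 + 9 = 35, q_3 = 2*3 + 2 = 8.
  i=4: a_4=1, p_4 = 1*35 + 13 = 48, q_4 = 1*8 + 3 = 11.
  i=5: a_5=4, p_5 = 4*48 + 35 = 227, q_5 = 4*11 + 8 = 52.
q_5 = 52 > 18, so the last convergent with denominator <= 18 is p_4/q_4 = 48/11.
The closest fraction with denominator <= 18 is either p_4/q_4 or the intermediate fraction (k*p_4 + p_3)/(k*q_4 + q_3) with the largest k >= 1 whose denominator stays <= 18; these approach x as k grows, and every other convergent or intermediate fraction in range is farther away.
Largest k: floor((18 - q_3)/q_4) = floor((18 - 8)/11) = 0.
Since k = 0, no intermediate fraction beyond p_4/q_4 has denominator <= 18, so the convergent 48/11 is the closest (its error is |227*11 - 48*52|/(52*11) = 1/572).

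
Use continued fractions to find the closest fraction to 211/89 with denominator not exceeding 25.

45/19

Expand x = 211/89 as a continued fraction with the Euclidean algorithm:
  211 = 2*89 + 33, so a_0 = 2.
  89 = 2*33 + 23, so a_1 = 2.
  33 = 1*23 + 10, so a_2 = 1.
  23 = 2*10 + 3, so a_3 = 2.
  10 = 3*3 + 1, so a_4 = 3.
  3 = 3*1 + 0, so a_5 = 3.
so x = [2; 2, 1, 2, 3, 3].
Convergents (p_i = a_i*p_{i-1} + p_{i-2}, q_i = a_i*q_{i-1} + q_{i-2} with p_{-2}=0, p_{-1}=1, q_{-2}=1, q_{-1}=0), until the denominator exceeds 25:
  i=0: a_0=2, p_0 = 2*1 + 0 = 2, q_0 = 2*0 + 1 = 1.
  i=1: a_1=2, p_1 = 2*2 + 1 = 5, q_1 = 2*1 + 0 = 2.
  i=2: a_2=1, p_2 = 1*5 + 2 = 7, q_2 = 1*2 + 1 = 3.
  i=3: a_3=2, p_3 = 2*7 + 5 = 19, q_3 = 2*3 + 2 = 8.
  i=4: a_4=3, p_4 = 3*19 + 7 = 64, q_4 = 3*8 + 3 = 27.
q_4 = 27 > 25, so the last convergent with denominator <= 25 is p_3/q_3 = 19/8.
The closest fraction with denominator <= 25 is either p_3/q_3 or the intermediate fraction (k*p_3 + p_2)/(k*q_3 + q_2) with the largest k >= 1 whose denominator stays <= 25; these approach x as k grows, and every other convergent or intermediate fraction in range is farther away.
Largest k: floor((25 - q_2)/q_3) = floor((25 - 3)/8) = 2.
That gives (2*19 + 7)/(2*8 + 3) = 45/19.
Compare the errors: |x - 19/8| = |211*8 - 19*89|/(89*8) = 3/712, and |x - 45/19| = |211*19 - 45*89|/(89*19) = 4/1691.
Cross-multiplying, 4*712 = 2848 < 5073 = 3*1691, so 4/1691 is smaller: the intermediate fraction 45/19 is closer to x than 19/8.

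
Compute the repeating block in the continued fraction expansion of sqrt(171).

[13; (13, 26)]

Write x_i = (sqrt(171) + m_i)/d_i with (m_0, d_0) = (0, 1). a_0 = floor(sqrt(171)) = 13, since 13^2 = 169 <= 171 < 196 = 14^2.
Iterate m_{i+1} = d_i*a_i - m_i, d_{i+1} = (171 - m_{i+1}^2)/d_i, a_{i+1} = floor((a_0 + m_{i+1})/d_{i+1}):
  m_1 = 1*13 - 0 = 13, d_1 = (171 - 13^2)/1 = 2/1 = 2, a_1 = floor((13 + 13)/2) = 13.
  m_2 = 2*13 - 13 = 13, d_2 = (171 - 13^2)/2 = 2/2 = 1, a_2 = floor((13 + 13)/1) = 26.
  m_3 = 1*26 - 13 = 13, d_3 = (171 - 13^2)/1 = 2/1 = 2: (m_3, d_3) = (m_1, d_1) = (13, 2), so from here the quotients repeat a_1, a_2; the period length is 2.
Hence the expansion of sqrt(171) is a_0 = 13 followed by the repeating block 13, 26 (period 2).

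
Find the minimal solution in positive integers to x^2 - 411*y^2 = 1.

(x, y) = (49730, 2453)

First expand sqrt(411) as a continued fraction. With x_i = (sqrt(411) + m_i)/d_i and (m_0, d_0) = (0, 1): a_0 = floor(sqrt(411)) = 20, since 20^2 = 400 <= 411 < 441 = 21^2.
Iterate m_{i+1} = d_i*a_i - m_i, d_{i+1} = (411 - m_{i+1}^2)/d_i, a_{i+1} = floor((a_0 + m_{i+1})/d_{i+1}):
  m_1 = 1*20 - 0 = 20, d_1 = (411 - 20^2)/1 = 11/1 = 11, a_1 = floor((20 + 20)/11) = 3.
  m_2 = 11*3 - 20 = 13, d_2 = (411 - 13^2)/11 = 242/11 = 22, a_2 = floor((20 + 13)/22) = 1.
  m_3 = 22*1 - 13 = 9, d_3 = (411 - 9^2)/22 = 330/22 = 15, a_3 = floor((20 + 9)/15) = 1.
  m_4 = 15*1 - 9 = 6, d_4 = (411 - 6^2)/15 = 375/15 = 25, a_4 = floor((20 + 6)/25) = 1.
  m_5 = 25*1 - 6 = 19, d_5 = (411 - 19^2)/25 = 50/25 = 2, a_5 = floor((20 + 19)/2) = 19.
  m_6 = 2*19 - 19 = 19, d_6 = (411 - 19^2)/2 = 50/2 = 25, a_6 = floor((20 + 19)/25) = 1.
  m_7 = 25*1 - 19 = 6, d_7 = (411 - 6^2)/25 = 375/25 = 15, a_7 = floor((20 + 6)/15) = 1.
  m_8 = 15*1 - 6 = 9, d_8 = (411 - 9^2)/15 = 330/15 = 22, a_8 = floor((20 + 9)/22) = 1.
  m_9 = 22*1 - 9 = 13, d_9 = (411 - 13^2)/22 = 242/22 = 11, a_9 = floor((20 + 13)/11) = 3.
  m_10 = 11*3 - 13 = 20, d_10 = (411 - 20^2)/11 = 11/11 = 1, a_10 = floor((20 + 20)/1) = 40.
  m_11 = 1*40 - 20 = 20, d_11 = (411 - 20^2)/1 = 11/1 = 11: (m_11, d_11) = (m_1, d_1) = (20, 11), so from here the quotients repeat a_1, ..., a_10; the period length is 10.
So sqrt(411) = [20; (3, 1, 1, 1, 19, 1, 1, 1, 3, 40)] with period length k = 10.
k is even, so the fundamental solution of x^2 - 411y^2 = 1 is (p_{k-1}, q_{k-1}) = (p_9, q_9); compute convergents through index 9.
Convergents (p_i = a_i*p_{i-1} + p_{i-2}, q_i = a_i*q_{i-1} + q_{i-2} with p_{-2}=0, p_{-1}=1, q_{-2}=1, q_{-1}=0):
  i=0: a_0=20, p_0 = 20*1 + 0 = 20, q_0 = 20*0 + 1 = 1.
  i=1: a_1=3, p_1 = 3*20 + 1 = 61, q_1 = 3*1 + 0 = 3.
  i=2: a_2=1, p_2 = 1*61 + 20 = 81, q_2 = 1*3 + 1 = 4.
  i=3: a_3=1, p_3 = 1*81 + 61 = 142, q_3 = 1*4 + 3 = 7.
  i=4: a_4=1, p_4 = 1*142 + 81 = 223, q_4 = 1*7 + 4 = 11.
  i=5: a_5=19, p_5 = 19*223 + 142 = 4379, q_5 = 19*11 + 7 = 216.
  i=6: a_6=1, p_6 = 1*4379 + 223 = 4602, q_6 = 1*216 + 11 = 227.
  i=7: a_7=1, p_7 = 1*4602 + 4379 = 8981, q_7 = 1*227 + 216 = 443.
  i=8: a_8=1, p_8 = 1*8981 + 4602 = 13583, q_8 = 1*443 + 227 = 670.
  i=9: a_9=3, p_9 = 3*13583 + 8981 = 49730, q_9 = 3*670 + 443 = 2453.
Check: 49730^2 - 411*2453^2 = 2473072900 - 2473072899 = 1, so (x, y) = (49730, 2453) solves the equation, and by the theorem it is the least positive solution.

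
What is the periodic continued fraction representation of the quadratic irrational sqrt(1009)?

Write x_i = (sqrt(1009) + m_i)/d_i with (m_0, d_0) = (0, 1). a_0 = floor(sqrt(1009)) = 31, since 31^2 = 961 <= 1009 < 1024 = 32^2.
Iterate m_{i+1} = d_i*a_i - m_i, d_{i+1} = (1009 - m_{i+1}^2)/d_i, a_{i+1} = floor((a_0 + m_{i+1})/d_{i+1}):
  m_1 = 1*31 - 0 = 31, d_1 = (1009 - 31^2)/1 = 48/1 = 48, a_1 = floor((31 + 31)/48) = 1.
  m_2 = 48*1 - 31 = 17, d_2 = (1009 - 17^2)/48 = 720/48 = 15, a_2 = floor((31 + 17)/15) = 3.
  m_3 = 15*3 - 17 = 28, d_3 = (1009 - 28^2)/15 = 225/15 = 15, a_3 = floor((31 + 28)/15) = 3.
  m_4 = 15*3 - 28 = 17, d_4 = (1009 - 17^2)/15 = 720/15 = 48, a_4 = floor((31 + 17)/48) = 1.
  m_5 = 48*1 - 17 = 31, d_5 = (1009 - 31^2)/48 = 48/48 = 1, a_5 = floor((31 + 31)/1) = 62.
  m_6 = 1*62 - 31 = 31, d_6 = (1009 - 31^2)/1 = 48/1 = 48: (m_6, d_6) = (m_1, d_1) = (31, 48), so from here the quotients repeat a_1, ..., a_5; the period length is 5.
Hence the expansion of sqrt(1009) is a_0 = 31 followed by the repeating block 1, 3, 3, 1, 62 (period 5).

[31; (1, 3, 3, 1, 62)]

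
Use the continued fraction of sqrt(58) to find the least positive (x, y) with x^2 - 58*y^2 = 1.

First expand sqrt(58) as a continued fraction. With x_i = (sqrt(58) + m_i)/d_i and (m_0, d_0) = (0, 1): a_0 = floor(sqrt(58)) = 7, since 7^2 = 49 <= 58 < 64 = 8^2.
Iterate m_{i+1} = d_i*a_i - m_i, d_{i+1} = (58 - m_{i+1}^2)/d_i, a_{i+1} = floor((a_0 + m_{i+1})/d_{i+1}):
  m_1 = 1*7 - 0 = 7, d_1 = (58 - 7^2)/1 = 9/1 = 9, a_1 = floor((7 + 7)/9) = 1.
  m_2 = 9*1 - 7 = 2, d_2 = (58 - 2^2)/9 = 54/9 = 6, a_2 = floor((7 + 2)/6) = 1.
  m_3 = 6*1 - 2 = 4, d_3 = (58 - 4^2)/6 = 42/6 = 7, a_3 = floor((7 + 4)/7) = 1.
  m_4 = 7*1 - 4 = 3, d_4 = (58 - 3^2)/7 = 49/7 = 7, a_4 = floor((7 + 3)/7) = 1.
  m_5 = 7*1 - 3 = 4, d_5 = (58 - 4^2)/7 = 42/7 = 6, a_5 = floor((7 + 4)/6) = 1.
  m_6 = 6*1 - 4 = 2, d_6 = (58 - 2^2)/6 = 54/6 = 9, a_6 = floor((7 + 2)/9) = 1.
  m_7 = 9*1 - 2 = 7, d_7 = (58 - 7^2)/9 = 9/9 = 1, a_7 = floor((7 + 7)/1) = 14.
  m_8 = 1*14 - 7 = 7, d_8 = (58 - 7^2)/1 = 9/1 = 9: (m_8, d_8) = (m_1, d_1) = (7, 9), so from here the quotients repeat a_1, ..., a_7; the period length is 7.
So sqrt(58) = [7; (1, 1, 1, 1, 1, 1, 14)] with period length k = 7.
k is odd, so (p_{k-1}, q_{k-1}) only solves x^2 - 58y^2 = -1 and the fundamental solution of x^2 - 58y^2 = 1 is (p_{2k-1}, q_{2k-1}) = (p_13, q_13); compute convergents through index 13, running through the period twice.
Convergents (p_i = a_i*p_{i-1} + p_{i-2}, q_i = a_i*q_{i-1} + q_{i-2} with p_{-2}=0, p_{-1}=1, q_{-2}=1, q_{-1}=0):
  i=0: a_0=7, p_0 = 7*1 + 0 = 7, q_0 = 7*0 + 1 = 1.
  i=1: a_1=1, p_1 = 1*7 + 1 = 8, q_1 = 1*1 + 0 = 1.
  i=2: a_2=1, p_2 = 1*8 + 7 = 15, q_2 = 1*1 + 1 = 2.
  i=3: a_3=1, p_3 = 1*15 + 8 = 23, q_3 = 1*2 + 1 = 3.
  i=4: a_4=1, p_4 = 1*23 + 15 = 38, q_4 = 1*3 + 2 = 5.
  i=5: a_5=1, p_5 = 1*38 + 23 = 61, q_5 = 1*5 + 3 = 8.
  i=6: a_6=1, p_6 = 1*61 + 38 = 99, q_6 = 1*8 + 5 = 13.
  i=7: a_7=14, p_7 = 14*99 + 61 = 1447, q_7 = 14*13 + 8 = 190.
  i=8: a_8=1, p_8 = 1*1447 + 99 = 1546, q_8 = 1*190 + 13 = 203.
  i=9: a_9=1, p_9 = 1*1546 + 1447 = 2993, q_9 = 1*203 + 190 = 393.
  i=10: a_10=1, p_10 = 1*2993 + 1546 = 4539, q_10 = 1*393 + 203 = 596.
  i=11: a_11=1, p_11 = 1*4539 + 2993 = 7532, q_11 = 1*596 + 393 = 989.
  i=12: a_12=1, p_12 = 1*7532 + 4539 = 12071, q_12 = 1*989 + 596 = 1585.
  i=13: a_13=1, p_13 = 1*12071 + 7532 = 19603, q_13 = 1*1585 + 989 = 2574.
Indeed p_6^2 - 58*q_6^2 = 9801 - 9802 = -1, not +1.
Check: 19603^2 - 58*2574^2 = 384277609 - 384277608 = 1, so (x, y) = (19603, 2574) solves the equation, and by the theorem it is the least positive solution.

(x, y) = (19603, 2574)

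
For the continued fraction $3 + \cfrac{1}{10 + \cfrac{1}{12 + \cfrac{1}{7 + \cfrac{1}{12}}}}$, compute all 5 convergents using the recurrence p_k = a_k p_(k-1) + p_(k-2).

Using the convergent recurrence p_i = a_i*p_{i-1} + p_{i-2}, q_i = a_i*q_{i-1} + q_{i-2} with p_{-2}=0, p_{-1}=1, q_{-2}=1, q_{-1}=0:
  i=0: a_0=3, p_0 = 3*1 + 0 = 3, q_0 = 3*0 + 1 = 1.
  i=1: a_1=10, p_1 = 10*3 + 1 = 31, q_1 = 10*1 + 0 = 10.
  i=2: a_2=12, p_2 = 12*31 + 3 = 375, q_2 = 12*10 + 1 = 121.
  i=3: a_3=7, p_3 = 7*375 + 31 = 2656, q_3 = 7*121 + 10 = 857.
  i=4: a_4=12, p_4 = 12*2656 + 375 = 32247, q_4 = 12*857 + 121 = 10405.

3/1, 31/10, 375/121, 2656/857, 32247/10405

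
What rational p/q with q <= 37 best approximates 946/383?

Expand x = 946/383 as a continued fraction with the Euclidean algorithm:
  946 = 2*383 + 180, so a_0 = 2.
  383 = 2*180 + 23, so a_1 = 2.
  180 = 7*23 + 19, so a_2 = 7.
  23 = 1*19 + 4, so a_3 = 1.
  19 = 4*4 + 3, so a_4 = 4.
  4 = 1*3 + 1, so a_5 = 1.
  3 = 3*1 + 0, so a_6 = 3.
so x = [2; 2, 7, 1, 4, 1, 3].
Convergents (p_i = a_i*p_{i-1} + p_{i-2}, q_i = a_i*q_{i-1} + q_{i-2} with p_{-2}=0, p_{-1}=1, q_{-2}=1, q_{-1}=0), until the denominator exceeds 37:
  i=0: a_0=2, p_0 = 2*1 + 0 = 2, q_0 = 2*0 + 1 = 1.
  i=1: a_1=2, p_1 = 2*2 + 1 = 5, q_1 = 2*1 + 0 = 2.
  i=2: a_2=7, p_2 = 7*5 + 2 = 37, q_2 = 7*2 + 1 = 15.
  i=3: a_3=1, p_3 = 1*37 + 5 = 42, q_3 = 1*15 + 2 = 17.
  i=4: a_4=4, p_4 = 4*42 + 37 = 205, q_4 = 4*17 + 15 = 83.
q_4 = 83 > 37, so the last convergent with denominator <= 37 is p_3/q_3 = 42/17.
The closest fraction with denominator <= 37 is either p_3/q_3 or the intermediate fraction (k*p_3 + p_2)/(k*q_3 + q_2) with the largest k >= 1 whose denominator stays <= 37; these approach x as k grows, and every other convergent or intermediate fraction in range is farther away.
Largest k: floor((37 - q_2)/q_3) = floor((37 - 15)/17) = 1.
That gives (1*42 + 37)/(1*17 + 15) = 79/32.
Compare the errors: |x - 42/17| = |946*17 - 42*383|/(383*17) = 4/6511, and |x - 79/32| = |946*32 - 79*383|/(383*32) = 15/12256.
Cross-multiplying, 4*12256 = 49024 < 97665 = 15*6511, so 4/6511 is smaller: the convergent 42/17 is closer to x than 79/32.

42/17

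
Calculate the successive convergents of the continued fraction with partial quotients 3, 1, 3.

Using the convergent recurrence p_i = a_i*p_{i-1} + p_{i-2}, q_i = a_i*q_{i-1} + q_{i-2} with p_{-2}=0, p_{-1}=1, q_{-2}=1, q_{-1}=0:
  i=0: a_0=3, p_0 = 3*1 + 0 = 3, q_0 = 3*0 + 1 = 1.
  i=1: a_1=1, p_1 = 1*3 + 1 = 4, q_1 = 1*1 + 0 = 1.
  i=2: a_2=3, p_2 = 3*4 + 3 = 15, q_2 = 3*1 + 1 = 4.

3/1, 4/1, 15/4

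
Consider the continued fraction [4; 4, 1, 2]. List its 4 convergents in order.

Using the convergent recurrence p_i = a_i*p_{i-1} + p_{i-2}, q_i = a_i*q_{i-1} + q_{i-2} with p_{-2}=0, p_{-1}=1, q_{-2}=1, q_{-1}=0:
  i=0: a_0=4, p_0 = 4*1 + 0 = 4, q_0 = 4*0 + 1 = 1.
  i=1: a_1=4, p_1 = 4*4 + 1 = 17, q_1 = 4*1 + 0 = 4.
  i=2: a_2=1, p_2 = 1*17 + 4 = 21, q_2 = 1*4 + 1 = 5.
  i=3: a_3=2, p_3 = 2*21 + 17 = 59, q_3 = 2*5 + 4 = 14.

4/1, 17/4, 21/5, 59/14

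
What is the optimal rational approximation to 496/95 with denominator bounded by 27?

Expand x = 496/95 as a continued fraction with the Euclidean algorithm:
  496 = 5*95 + 21, so a_0 = 5.
  95 = 4*21 + 11, so a_1 = 4.
  21 = 1*11 + 10, so a_2 = 1.
  11 = 1*10 + 1, so a_3 = 1.
  10 = 10*1 + 0, so a_4 = 10.
so x = [5; 4, 1, 1, 10].
Convergents (p_i = a_i*p_{i-1} + p_{i-2}, q_i = a_i*q_{i-1} + q_{i-2} with p_{-2}=0, p_{-1}=1, q_{-2}=1, q_{-1}=0), until the denominator exceeds 27:
  i=0: a_0=5, p_0 = 5*1 + 0 = 5, q_0 = 5*0 + 1 = 1.
  i=1: a_1=4, p_1 = 4*5 + 1 = 21, q_1 = 4*1 + 0 = 4.
  i=2: a_2=1, p_2 = 1*21 + 5 = 26, q_2 = 1*4 + 1 = 5.
  i=3: a_3=1, p_3 = 1*26 + 21 = 47, q_3 = 1*5 + 4 = 9.
  i=4: a_4=10, p_4 = 10*47 + 26 = 496, q_4 = 10*9 + 5 = 95.
q_4 = 95 > 27, so the last convergent with denominator <= 27 is p_3/q_3 = 47/9.
The closest fraction with denominator <= 27 is either p_3/q_3 or the intermediate fraction (k*p_3 + p_2)/(k*q_3 + q_2) with the largest k >= 1 whose denominator stays <= 27; these approach x as k grows, and every other convergent or intermediate fraction in range is farther away.
Largest k: floor((27 - q_2)/q_3) = floor((27 - 5)/9) = 2.
That gives (2*47 + 26)/(2*9 + 5) = 120/23.
Compare the errors: |x - 47/9| = |496*9 - 47*95|/(95*9) = 1/855, and |x - 120/23| = |496*23 - 120*95|/(95*23) = 8/2185.
Cross-multiplying, 1*2185 = 2185 < 6840 = 8*855, so 1/855 is smaller: the convergent 47/9 is closer to x than 120/23.

47/9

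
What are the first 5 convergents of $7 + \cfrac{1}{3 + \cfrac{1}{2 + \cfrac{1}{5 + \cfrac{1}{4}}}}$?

7/1, 22/3, 51/7, 277/38, 1159/159

Using the convergent recurrence p_i = a_i*p_{i-1} + p_{i-2}, q_i = a_i*q_{i-1} + q_{i-2} with p_{-2}=0, p_{-1}=1, q_{-2}=1, q_{-1}=0:
  i=0: a_0=7, p_0 = 7*1 + 0 = 7, q_0 = 7*0 + 1 = 1.
  i=1: a_1=3, p_1 = 3*7 + 1 = 22, q_1 = 3*1 + 0 = 3.
  i=2: a_2=2, p_2 = 2*22 + 7 = 51, q_2 = 2*3 + 1 = 7.
  i=3: a_3=5, p_3 = 5*51 + 22 = 277, q_3 = 5*7 + 3 = 38.
  i=4: a_4=4, p_4 = 4*277 + 51 = 1159, q_4 = 4*38 + 7 = 159.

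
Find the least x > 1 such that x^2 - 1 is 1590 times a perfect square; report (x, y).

First expand sqrt(1590) as a continued fraction. With x_i = (sqrt(1590) + m_i)/d_i and (m_0, d_0) = (0, 1): a_0 = floor(sqrt(1590)) = 39, since 39^2 = 1521 <= 1590 < 1600 = 40^2.
Iterate m_{i+1} = d_i*a_i - m_i, d_{i+1} = (1590 - m_{i+1}^2)/d_i, a_{i+1} = floor((a_0 + m_{i+1})/d_{i+1}):
  m_1 = 1*39 - 0 = 39, d_1 = (1590 - 39^2)/1 = 69/1 = 69, a_1 = floor((39 + 39)/69) = 1.
  m_2 = 69*1 - 39 = 30, d_2 = (1590 - 30^2)/69 = 690/69 = 10, a_2 = floor((39 + 30)/10) = 6.
  m_3 = 10*6 - 30 = 30, d_3 = (1590 - 30^2)/10 = 690/10 = 69, a_3 = floor((39 + 30)/69) = 1.
  m_4 = 69*1 - 30 = 39, d_4 = (1590 - 39^2)/69 = 69/69 = 1, a_4 = floor((39 + 39)/1) = 78.
  m_5 = 1*78 - 39 = 39, d_5 = (1590 - 39^2)/1 = 69/1 = 69: (m_5, d_5) = (m_1, d_1) = (39, 69), so from here the quotients repeat a_1, ..., a_4; the period length is 4.
So sqrt(1590) = [39; (1, 6, 1, 78)] with period length k = 4.
k is even, so the fundamental solution of x^2 - 1590y^2 = 1 is (p_{k-1}, q_{k-1}) = (p_3, q_3); compute convergents through index 3.
Convergents (p_i = a_i*p_{i-1} + p_{i-2}, q_i = a_i*q_{i-1} + q_{i-2} with p_{-2}=0, p_{-1}=1, q_{-2}=1, q_{-1}=0):
  i=0: a_0=39, p_0 = 39*1 + 0 = 39, q_0 = 39*0 + 1 = 1.
  i=1: a_1=1, p_1 = 1*39 + 1 = 40, q_1 = 1*1 + 0 = 1.
  i=2: a_2=6, p_2 = 6*40 + 39 = 279, q_2 = 6*1 + 1 = 7.
  i=3: a_3=1, p_3 = 1*279 + 40 = 319, q_3 = 1*7 + 1 = 8.
Check: 319^2 - 1590*8^2 = 101761 - 101760 = 1, so (x, y) = (319, 8) solves the equation, and by the theorem it is the least positive solution.

(x, y) = (319, 8)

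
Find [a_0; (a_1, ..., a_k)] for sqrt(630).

[25; (10, 50)]

Write x_i = (sqrt(630) + m_i)/d_i with (m_0, d_0) = (0, 1). a_0 = floor(sqrt(630)) = 25, since 25^2 = 625 <= 630 < 676 = 26^2.
Iterate m_{i+1} = d_i*a_i - m_i, d_{i+1} = (630 - m_{i+1}^2)/d_i, a_{i+1} = floor((a_0 + m_{i+1})/d_{i+1}):
  m_1 = 1*25 - 0 = 25, d_1 = (630 - 25^2)/1 = 5/1 = 5, a_1 = floor((25 + 25)/5) = 10.
  m_2 = 5*10 - 25 = 25, d_2 = (630 - 25^2)/5 = 5/5 = 1, a_2 = floor((25 + 25)/1) = 50.
  m_3 = 1*50 - 25 = 25, d_3 = (630 - 25^2)/1 = 5/1 = 5: (m_3, d_3) = (m_1, d_1) = (25, 5), so from here the quotients repeat a_1, a_2; the period length is 2.
Hence the expansion of sqrt(630) is a_0 = 25 followed by the repeating block 10, 50 (period 2).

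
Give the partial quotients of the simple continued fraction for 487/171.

Run the Euclidean algorithm on 487 and 171; the successive quotients are the partial quotients a_0, a_1, ... (each step inverts the fractional part left over by the previous one):
  487 = 2*171 + 145, so a_0 = 2.
  171 = 1*145 + 26, so a_1 = 1.
  145 = 5*26 + 15, so a_2 = 5.
  26 = 1*15 + 11, so a_3 = 1.
  15 = 1*11 + 4, so a_4 = 1.
  11 = 2*4 + 3, so a_5 = 2.
  4 = 1*3 + 1, so a_6 = 1.
  3 = 3*1 + 0, so a_7 = 3.
The remainder reaches 0 after 8 divisions, so the expansion has 8 partial quotients, read off in order.

[2; 1, 5, 1, 1, 2, 1, 3]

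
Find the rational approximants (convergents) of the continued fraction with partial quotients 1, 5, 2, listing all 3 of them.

Using the convergent recurrence p_i = a_i*p_{i-1} + p_{i-2}, q_i = a_i*q_{i-1} + q_{i-2} with p_{-2}=0, p_{-1}=1, q_{-2}=1, q_{-1}=0:
  i=0: a_0=1, p_0 = 1*1 + 0 = 1, q_0 = 1*0 + 1 = 1.
  i=1: a_1=5, p_1 = 5*1 + 1 = 6, q_1 = 5*1 + 0 = 5.
  i=2: a_2=2, p_2 = 2*6 + 1 = 13, q_2 = 2*5 + 1 = 11.

1/1, 6/5, 13/11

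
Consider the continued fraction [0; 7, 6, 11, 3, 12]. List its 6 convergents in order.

Using the convergent recurrence p_i = a_i*p_{i-1} + p_{i-2}, q_i = a_i*q_{i-1} + q_{i-2} with p_{-2}=0, p_{-1}=1, q_{-2}=1, q_{-1}=0:
  i=0: a_0=0, p_0 = 0*1 + 0 = 0, q_0 = 0*0 + 1 = 1.
  i=1: a_1=7, p_1 = 7*0 + 1 = 1, q_1 = 7*1 + 0 = 7.
  i=2: a_2=6, p_2 = 6*1 + 0 = 6, q_2 = 6*7 + 1 = 43.
  i=3: a_3=11, p_3 = 11*6 + 1 = 67, q_3 = 11*43 + 7 = 480.
  i=4: a_4=3, p_4 = 3*67 + 6 = 207, q_4 = 3*480 + 43 = 1483.
  i=5: a_5=12, p_5 = 12*207 + 67 = 2551, q_5 = 12*1483 + 480 = 18276.

0/1, 1/7, 6/43, 67/480, 207/1483, 2551/18276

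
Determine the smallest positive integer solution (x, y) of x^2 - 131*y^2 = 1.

First expand sqrt(131) as a continued fraction. With x_i = (sqrt(131) + m_i)/d_i and (m_0, d_0) = (0, 1): a_0 = floor(sqrt(131)) = 11, since 11^2 = 121 <= 131 < 144 = 12^2.
Iterate m_{i+1} = d_i*a_i - m_i, d_{i+1} = (131 - m_{i+1}^2)/d_i, a_{i+1} = floor((a_0 + m_{i+1})/d_{i+1}):
  m_1 = 1*11 - 0 = 11, d_1 = (131 - 11^2)/1 = 10/1 = 10, a_1 = floor((11 + 11)/10) = 2.
  m_2 = 10*2 - 11 = 9, d_2 = (131 - 9^2)/10 = 50/10 = 5, a_2 = floor((11 + 9)/5) = 4.
  m_3 = 5*4 - 9 = 11, d_3 = (131 - 11^2)/5 = 10/5 = 2, a_3 = floor((11 + 11)/2) = 11.
  m_4 = 2*11 - 11 = 11, d_4 = (131 - 11^2)/2 = 10/2 = 5, a_4 = floor((11 + 11)/5) = 4.
  m_5 = 5*4 - 11 = 9, d_5 = (131 - 9^2)/5 = 50/5 = 10, a_5 = floor((11 + 9)/10) = 2.
  m_6 = 10*2 - 9 = 11, d_6 = (131 - 11^2)/10 = 10/10 = 1, a_6 = floor((11 + 11)/1) = 22.
  m_7 = 1*22 - 11 = 11, d_7 = (131 - 11^2)/1 = 10/1 = 10: (m_7, d_7) = (m_1, d_1) = (11, 10), so from here the quotients repeat a_1, ..., a_6; the period length is 6.
So sqrt(131) = [11; (2, 4, 11, 4, 2, 22)] with period length k = 6.
k is even, so the fundamental solution of x^2 - 131y^2 = 1 is (p_{k-1}, q_{k-1}) = (p_5, q_5); compute convergents through index 5.
Convergents (p_i = a_i*p_{i-1} + p_{i-2}, q_i = a_i*q_{i-1} + q_{i-2} with p_{-2}=0, p_{-1}=1, q_{-2}=1, q_{-1}=0):
  i=0: a_0=11, p_0 = 11*1 + 0 = 11, q_0 = 11*0 + 1 = 1.
  i=1: a_1=2, p_1 = 2*11 + 1 = 23, q_1 = 2*1 + 0 = 2.
  i=2: a_2=4, p_2 = 4*23 + 11 = 103, q_2 = 4*2 + 1 = 9.
  i=3: a_3=11, p_3 = 11*103 + 23 = 1156, q_3 = 11*9 + 2 = 101.
  i=4: a_4=4, p_4 = 4*1156 + 103 = 4727, q_4 = 4*101 + 9 = 413.
  i=5: a_5=2, p_5 = 2*4727 + 1156 = 10610, q_5 = 2*413 + 101 = 927.
Check: 10610^2 - 131*927^2 = 112572100 - 112572099 = 1, so (x, y) = (10610, 927) solves the equation, and by the theorem it is the least positive solution.

(x, y) = (10610, 927)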